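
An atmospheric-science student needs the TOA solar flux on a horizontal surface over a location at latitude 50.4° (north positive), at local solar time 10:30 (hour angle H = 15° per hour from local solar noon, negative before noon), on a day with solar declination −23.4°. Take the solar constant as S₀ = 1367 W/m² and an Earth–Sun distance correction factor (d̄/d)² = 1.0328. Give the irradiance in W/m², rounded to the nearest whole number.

331 W/m²

Hour angle H = 15° × (10.5 − 12) = -22.50°.
cos θ_z = sin(50.4°) sin(-23.4°) + cos(50.4°) cos(-23.4°) cos(-22.50°) = -0.3060 + 0.5405 = 0.2345.
Top-of-atmosphere irradiance = S₀ (d̄/d)² cos θ_z = 1367 × 1.0328 × 0.2345 = 331.08 W/m².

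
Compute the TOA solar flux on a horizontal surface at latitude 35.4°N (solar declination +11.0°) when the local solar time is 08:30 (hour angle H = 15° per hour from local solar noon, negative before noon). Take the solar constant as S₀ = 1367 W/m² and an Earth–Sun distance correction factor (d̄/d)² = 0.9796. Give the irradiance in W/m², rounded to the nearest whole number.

Hour angle H = 15° × (8.5 − 12) = -52.50°.
With φ = 35.4°, δ = 11.0°, H = -52.50°: sin φ sin δ = 0.1105, cos φ cos δ cos H = 0.4871, so cos θ_z = 0.5976.
Top-of-atmosphere irradiance = S₀ (d̄/d)² cos θ_z = 1367 × 0.9796 × 0.5976 = 800.25 W/m².

800 W/m²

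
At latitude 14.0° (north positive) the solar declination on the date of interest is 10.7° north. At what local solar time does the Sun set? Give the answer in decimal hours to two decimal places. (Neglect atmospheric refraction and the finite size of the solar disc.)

18.18 h

The sunset hour angle satisfies cos H_s = −tan φ tan δ = -0.0471, giving H_s = 92.70°.
Sunset is at 12 + H_s/15 = 12 + 6.180 = 18.180 h local solar time.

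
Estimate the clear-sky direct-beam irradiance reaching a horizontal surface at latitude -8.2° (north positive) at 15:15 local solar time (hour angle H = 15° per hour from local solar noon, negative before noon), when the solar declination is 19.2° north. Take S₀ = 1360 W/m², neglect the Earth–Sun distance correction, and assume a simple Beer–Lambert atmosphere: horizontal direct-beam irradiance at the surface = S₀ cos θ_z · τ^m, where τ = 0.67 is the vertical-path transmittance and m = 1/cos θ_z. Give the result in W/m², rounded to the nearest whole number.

383 W/m²

Hour angle H = 15° × (15.25 − 12) = 48.75°.
cos θ_z = sin φ sin δ + cos φ cos δ cos H = (-0.1426)(0.3289) + (0.9898)(0.9444)(0.6593) = 0.5694.
Air mass m = 1/cos θ_z = 1/0.5694 = 1.756; τ^m = 0.67^1.756 = 0.4950.
Surface direct beam = 1360 × 0.5694 × 0.4950 = 383.32 W/m².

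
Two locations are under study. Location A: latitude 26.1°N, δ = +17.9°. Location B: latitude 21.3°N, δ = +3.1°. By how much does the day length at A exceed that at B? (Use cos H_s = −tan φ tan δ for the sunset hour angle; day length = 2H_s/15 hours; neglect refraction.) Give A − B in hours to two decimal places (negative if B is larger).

+1.05 h

A: H_s = arccos(−tan 26.1° · tan 17.9°) = 99.10°, so 2H_s/15 = 13.2133 h.
B: H_s = arccos(−tan 21.3° · tan 3.1°) = 91.21°, so 2H_s/15 = 12.1613 h.
A − B = 13.2133 − 12.1613 = 1.0520 h.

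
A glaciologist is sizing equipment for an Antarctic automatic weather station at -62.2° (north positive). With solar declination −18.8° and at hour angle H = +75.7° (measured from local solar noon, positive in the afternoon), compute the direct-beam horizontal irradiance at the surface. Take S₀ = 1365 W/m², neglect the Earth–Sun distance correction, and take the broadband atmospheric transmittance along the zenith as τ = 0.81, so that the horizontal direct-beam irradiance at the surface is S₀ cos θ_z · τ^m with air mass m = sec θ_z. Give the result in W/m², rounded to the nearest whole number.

315 W/m²

cos θ_z = sin φ sin δ + cos φ cos δ cos H = (-0.8846)(-0.3223) + (0.4664)(0.9466)(0.2470) = 0.3942.
Air mass m = 1/cos θ_z = 1/0.3942 = 2.537; τ^m = 0.81^2.537 = 0.5859.
Surface direct beam = 1365 × 0.3942 × 0.5859 = 315.26 W/m².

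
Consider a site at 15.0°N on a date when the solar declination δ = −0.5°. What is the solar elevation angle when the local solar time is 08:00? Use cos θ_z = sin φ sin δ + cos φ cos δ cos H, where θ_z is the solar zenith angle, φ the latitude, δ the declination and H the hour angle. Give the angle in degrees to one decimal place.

28.7°

Hour angle H = 15° × (8 − 12) = -60.00°.
cos θ_z = sin φ sin δ + cos φ cos δ cos H = (0.2588)(-0.0087) + (0.9659)(1.0000)(0.5000) = 0.4807.
θ_z = arccos(0.4807) = 61.27°, so the elevation is 90° − 61.27° = 28.73°.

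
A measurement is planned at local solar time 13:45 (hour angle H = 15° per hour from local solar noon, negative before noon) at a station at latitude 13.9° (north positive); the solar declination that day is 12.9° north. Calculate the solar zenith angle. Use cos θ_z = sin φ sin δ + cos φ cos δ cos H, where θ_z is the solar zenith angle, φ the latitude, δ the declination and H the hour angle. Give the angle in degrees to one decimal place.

25.5°

Hour angle H = 15° × (13.75 − 12) = 26.25°.
cos θ_z = sin φ sin δ + cos φ cos δ cos H = (0.2402)(0.2233) + (0.9707)(0.9748)(0.8969) = 0.9023.
θ_z = arccos(0.9023) = 25.54°.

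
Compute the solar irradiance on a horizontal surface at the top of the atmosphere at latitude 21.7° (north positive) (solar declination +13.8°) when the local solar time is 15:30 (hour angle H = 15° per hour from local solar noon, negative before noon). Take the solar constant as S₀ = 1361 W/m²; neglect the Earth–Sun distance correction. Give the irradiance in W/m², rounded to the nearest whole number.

868 W/m²

Hour angle H = 15° × (15.5 − 12) = 52.50°.
With φ = 21.7°, δ = 13.8°, H = 52.50°: sin φ sin δ = 0.0882, cos φ cos δ cos H = 0.5493, so cos θ_z = 0.6375.
Top-of-atmosphere irradiance = S₀ cos θ_z = 1361 × 0.6375 = 867.64 W/m².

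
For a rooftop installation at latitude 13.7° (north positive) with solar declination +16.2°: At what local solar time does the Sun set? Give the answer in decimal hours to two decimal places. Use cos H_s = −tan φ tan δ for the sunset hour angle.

cos H_s = −tan(13.7°) · tan(16.2°) = -0.0708, so H_s = arccos(-0.0708) = 94.06°.
Sunset is at 12 + H_s/15 = 12 + 6.271 = 18.271 h local solar time.

18.27 h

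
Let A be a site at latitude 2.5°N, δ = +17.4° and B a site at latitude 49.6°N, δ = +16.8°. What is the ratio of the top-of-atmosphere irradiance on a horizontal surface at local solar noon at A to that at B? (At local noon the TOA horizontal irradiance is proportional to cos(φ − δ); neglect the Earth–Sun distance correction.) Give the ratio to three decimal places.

A: cos θ_z = cos(2.5° − (17.4°)) = 0.9664.
B: cos θ_z = cos(49.6° − (16.8°)) = 0.8406.
Ratio A/B = 0.9664 / 0.8406 = 1.1497.

1.150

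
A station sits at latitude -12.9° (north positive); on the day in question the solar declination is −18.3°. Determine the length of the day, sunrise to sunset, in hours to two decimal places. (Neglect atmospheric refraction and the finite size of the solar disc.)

12.58 hours

cos H_s = −tan(-12.9°) · tan(-18.3°) = -0.0757, so H_s = arccos(-0.0757) = 94.34°.
Day length = 2 H_s / 15° h⁻¹ = 188.68° / 15 = 12.579 h.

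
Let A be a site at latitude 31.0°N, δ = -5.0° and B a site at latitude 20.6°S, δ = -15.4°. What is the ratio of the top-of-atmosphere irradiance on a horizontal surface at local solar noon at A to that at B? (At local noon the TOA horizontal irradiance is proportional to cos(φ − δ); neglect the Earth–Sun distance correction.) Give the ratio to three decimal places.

A: cos θ_z = cos(31.0° − (-5.0°)) = 0.8090.
B: cos θ_z = cos(-20.6° − (-15.4°)) = 0.9959.
Ratio A/B = 0.8090 / 0.9959 = 0.8123.

0.812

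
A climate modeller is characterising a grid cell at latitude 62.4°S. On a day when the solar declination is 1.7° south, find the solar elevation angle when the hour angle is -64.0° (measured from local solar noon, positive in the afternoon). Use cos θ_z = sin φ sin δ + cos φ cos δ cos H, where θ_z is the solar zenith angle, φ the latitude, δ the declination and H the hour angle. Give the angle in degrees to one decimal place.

13.3°

With φ = -62.4°, δ = -1.7°, H = -64.00°: sin φ sin δ = 0.0263, cos φ cos δ cos H = 0.2030, so cos θ_z = 0.2293.
θ_z = arccos(0.2293) = 76.74°, so the elevation is 90° − 76.74° = 13.26°.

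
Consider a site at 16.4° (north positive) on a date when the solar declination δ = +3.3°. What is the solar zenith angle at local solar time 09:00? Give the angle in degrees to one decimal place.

Hour angle H = 15° × (9 − 12) = -45.00°.
cos θ_z = sin(16.4°) sin(3.3°) + cos(16.4°) cos(3.3°) cos(-45.00°) = 0.0163 + 0.6772 = 0.6935.
θ_z = arccos(0.6935) = 46.09°.

46.1°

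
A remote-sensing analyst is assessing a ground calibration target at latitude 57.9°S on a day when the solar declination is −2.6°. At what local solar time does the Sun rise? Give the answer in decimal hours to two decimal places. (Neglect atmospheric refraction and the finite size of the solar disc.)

5.72 h

cos H_s = −tan(-57.9°) · tan(-2.6°) = -0.0724, so H_s = arccos(-0.0724) = 94.15°.
Sunrise is at 12 − H_s/15 = 12 − 6.277 = 5.723 h local solar time.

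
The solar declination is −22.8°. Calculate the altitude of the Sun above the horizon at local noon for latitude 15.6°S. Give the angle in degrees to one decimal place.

At local solar noon the hour angle is zero, so the elevation is 90° − |φ − δ| = 90° − |-15.6° − (-22.8°)| = 90° − 7.2° = 82.8°.

82.8°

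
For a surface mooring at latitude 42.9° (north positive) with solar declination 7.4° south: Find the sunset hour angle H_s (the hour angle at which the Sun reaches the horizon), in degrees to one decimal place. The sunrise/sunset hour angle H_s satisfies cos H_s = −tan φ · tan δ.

cos H_s = −tan(42.9°) · tan(-7.4°) = 0.1207, so H_s = arccos(0.1207) = 83.07°.

83.1°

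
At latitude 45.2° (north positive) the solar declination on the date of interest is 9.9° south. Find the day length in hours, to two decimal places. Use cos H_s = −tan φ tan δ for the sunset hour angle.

10.65 hours

The sunset hour angle satisfies cos H_s = −tan φ tan δ = 0.1758, giving H_s = 79.87°.
Day length = 2 H_s / 15° h⁻¹ = 159.74° / 15 = 10.649 h.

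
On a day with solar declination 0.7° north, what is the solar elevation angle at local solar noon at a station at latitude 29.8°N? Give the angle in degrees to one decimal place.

At local solar noon the hour angle is zero, so the elevation is 90° − |φ − δ| = 90° − |29.8° − (0.7°)| = 90° − 29.1° = 60.9°.

60.9°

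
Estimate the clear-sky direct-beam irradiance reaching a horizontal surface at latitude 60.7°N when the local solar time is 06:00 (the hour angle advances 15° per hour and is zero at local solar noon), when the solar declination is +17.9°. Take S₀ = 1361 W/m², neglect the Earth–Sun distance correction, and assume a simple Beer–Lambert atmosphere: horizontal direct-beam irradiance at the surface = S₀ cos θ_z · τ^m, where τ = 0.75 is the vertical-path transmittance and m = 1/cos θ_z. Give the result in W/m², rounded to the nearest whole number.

125 W/m²

Hour angle H = 15° × (6 − 12) = -90.00°.
cos θ_z = sin φ sin δ + cos φ cos δ cos H = (0.8721)(0.3074) + (0.4894)(0.9516)(0.0000) = 0.2681.
Air mass m = 1/cos θ_z = 1/0.2681 = 3.730; τ^m = 0.75^3.730 = 0.3420.
Surface direct beam = 1361 × 0.2681 × 0.3420 = 124.79 W/m².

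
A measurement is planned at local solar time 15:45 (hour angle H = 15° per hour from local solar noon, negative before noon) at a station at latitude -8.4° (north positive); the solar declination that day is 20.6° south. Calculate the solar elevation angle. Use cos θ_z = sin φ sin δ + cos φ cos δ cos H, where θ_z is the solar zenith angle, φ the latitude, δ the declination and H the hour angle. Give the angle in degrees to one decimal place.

34.5°

Hour angle H = 15° × (15.75 − 12) = 56.25°.
With φ = -8.4°, δ = -20.6°, H = 56.25°: sin φ sin δ = 0.0514, cos φ cos δ cos H = 0.5145, so cos θ_z = 0.5659.
θ_z = arccos(0.5659) = 55.54°, so the elevation is 90° − 55.54° = 34.46°.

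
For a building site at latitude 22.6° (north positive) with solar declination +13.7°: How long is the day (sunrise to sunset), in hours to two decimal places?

12.78 hours

−tan φ tan δ = −(0.4163)(0.2438) = -0.1015; H_s = arccos(-0.1015) = 95.83°.
Day length = 2 H_s / 15° h⁻¹ = 191.66° / 15 = 12.777 h.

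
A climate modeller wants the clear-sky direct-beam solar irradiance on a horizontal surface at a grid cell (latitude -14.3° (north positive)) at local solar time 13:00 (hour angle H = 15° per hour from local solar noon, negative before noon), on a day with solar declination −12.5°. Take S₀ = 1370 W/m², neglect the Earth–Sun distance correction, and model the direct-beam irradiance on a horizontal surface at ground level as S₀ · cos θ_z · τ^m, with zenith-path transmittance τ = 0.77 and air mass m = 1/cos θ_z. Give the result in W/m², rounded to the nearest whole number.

1011 W/m²

Hour angle H = 15° × (13 − 12) = 15.00°.
cos θ_z = sin(-14.3°) sin(-12.5°) + cos(-14.3°) cos(-12.5°) cos(15.00°) = 0.0535 + 0.9138 = 0.9673.
Air mass m = 1/cos θ_z = 1/0.9673 = 1.034; τ^m = 0.77^1.034 = 0.7632.
Surface direct beam = 1370 × 0.9673 × 0.7632 = 1011.39 W/m².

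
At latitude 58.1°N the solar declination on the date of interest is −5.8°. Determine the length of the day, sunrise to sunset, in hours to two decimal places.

10.75 hours

The sunset hour angle satisfies cos H_s = −tan φ tan δ = 0.1632, giving H_s = 80.61°.
Day length = 2 H_s / 15° h⁻¹ = 161.22° / 15 = 10.748 h.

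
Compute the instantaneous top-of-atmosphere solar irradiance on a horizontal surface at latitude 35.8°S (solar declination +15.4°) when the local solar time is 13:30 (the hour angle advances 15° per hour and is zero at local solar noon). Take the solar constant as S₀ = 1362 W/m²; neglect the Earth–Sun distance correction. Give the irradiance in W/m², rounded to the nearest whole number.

772 W/m²

Hour angle H = 15° × (13.5 − 12) = 22.50°.
cos θ_z = sin(-35.8°) sin(15.4°) + cos(-35.8°) cos(15.4°) cos(22.50°) = -0.1553 + 0.7224 = 0.5671.
Top-of-atmosphere irradiance = S₀ cos θ_z = 1362 × 0.5671 = 772.39 W/m².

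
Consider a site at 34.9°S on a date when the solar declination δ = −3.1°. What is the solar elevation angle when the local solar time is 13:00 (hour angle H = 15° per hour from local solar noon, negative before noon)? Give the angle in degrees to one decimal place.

Hour angle H = 15° × (13 − 12) = 15.00°.
cos θ_z = sin φ sin δ + cos φ cos δ cos H = (-0.5721)(-0.0541) + (0.8202)(0.9985)(0.9659) = 0.8220.
θ_z = arccos(0.8220) = 34.71°, so the elevation is 90° − 34.71° = 55.29°.

55.3°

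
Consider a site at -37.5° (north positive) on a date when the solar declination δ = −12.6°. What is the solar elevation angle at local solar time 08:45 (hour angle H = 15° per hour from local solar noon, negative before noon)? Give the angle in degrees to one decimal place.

40.0°

Hour angle H = 15° × (8.75 − 12) = -48.75°.
With φ = -37.5°, δ = -12.6°, H = -48.75°: sin φ sin δ = 0.1328, cos φ cos δ cos H = 0.5105, so cos θ_z = 0.6433.
θ_z = arccos(0.6433) = 49.96°, so the elevation is 90° − 49.96° = 40.04°.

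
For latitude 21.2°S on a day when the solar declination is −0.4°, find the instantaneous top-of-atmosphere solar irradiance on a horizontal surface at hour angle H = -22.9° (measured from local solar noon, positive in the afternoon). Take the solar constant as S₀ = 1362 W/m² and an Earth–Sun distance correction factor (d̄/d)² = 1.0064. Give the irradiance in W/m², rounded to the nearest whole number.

cos θ_z = sin φ sin δ + cos φ cos δ cos H = (-0.3616)(-0.0070) + (0.9323)(1.0000)(0.9212) = 0.8614.
Top-of-atmosphere irradiance = S₀ (d̄/d)² cos θ_z = 1362 × 1.0064 × 0.8614 = 1180.74 W/m².

1181 W/m²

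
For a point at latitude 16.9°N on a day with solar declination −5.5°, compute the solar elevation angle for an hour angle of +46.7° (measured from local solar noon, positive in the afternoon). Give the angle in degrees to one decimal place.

38.7°

With φ = 16.9°, δ = -5.5°, H = 46.70°: sin φ sin δ = -0.0279, cos φ cos δ cos H = 0.6532, so cos θ_z = 0.6253.
θ_z = arccos(0.6253) = 51.30°, so the elevation is 90° − 51.30° = 38.70°.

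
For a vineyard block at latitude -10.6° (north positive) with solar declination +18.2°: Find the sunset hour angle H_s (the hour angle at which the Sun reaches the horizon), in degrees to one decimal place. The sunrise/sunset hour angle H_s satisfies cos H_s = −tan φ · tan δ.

86.5°

−tan φ tan δ = −(-0.1871)(0.3288) = 0.0615; H_s = arccos(0.0615) = 86.47°.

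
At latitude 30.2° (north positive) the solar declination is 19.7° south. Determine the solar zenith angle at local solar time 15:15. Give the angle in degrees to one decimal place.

68.5°

Hour angle H = 15° × (15.25 − 12) = 48.75°.
With φ = 30.2°, δ = -19.7°, H = 48.75°: sin φ sin δ = -0.1696, cos φ cos δ cos H = 0.5365, so cos θ_z = 0.3669.
θ_z = arccos(0.3669) = 68.48°.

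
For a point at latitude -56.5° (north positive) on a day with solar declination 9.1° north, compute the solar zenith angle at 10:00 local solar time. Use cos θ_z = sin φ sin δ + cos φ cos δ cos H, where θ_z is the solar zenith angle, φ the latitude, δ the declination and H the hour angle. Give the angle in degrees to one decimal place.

Hour angle H = 15° × (10 − 12) = -30.00°.
cos θ_z = sin(-56.5°) sin(9.1°) + cos(-56.5°) cos(9.1°) cos(-30.00°) = -0.1319 + 0.4720 = 0.3401.
θ_z = arccos(0.3401) = 70.12°.

70.1°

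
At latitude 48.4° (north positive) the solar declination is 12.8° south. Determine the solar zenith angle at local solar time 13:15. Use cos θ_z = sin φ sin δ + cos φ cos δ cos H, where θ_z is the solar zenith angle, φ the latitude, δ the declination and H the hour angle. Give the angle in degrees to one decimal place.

63.4°

Hour angle H = 15° × (13.25 − 12) = 18.75°.
cos θ_z = sin φ sin δ + cos φ cos δ cos H = (0.7478)(-0.2215) + (0.6639)(0.9751)(0.9469) = 0.4474.
θ_z = arccos(0.4474) = 63.42°.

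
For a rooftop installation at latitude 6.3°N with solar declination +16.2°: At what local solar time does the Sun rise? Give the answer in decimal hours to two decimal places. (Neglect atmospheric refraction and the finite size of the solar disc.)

5.88 h

−tan φ tan δ = −(0.1104)(0.2905) = -0.0321; H_s = arccos(-0.0321) = 91.84°.
Sunrise is at 12 − H_s/15 = 12 − 6.123 = 5.877 h local solar time.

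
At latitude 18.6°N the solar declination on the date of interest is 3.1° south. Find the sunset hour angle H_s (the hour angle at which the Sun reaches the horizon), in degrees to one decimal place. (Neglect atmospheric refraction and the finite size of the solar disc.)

The sunset hour angle satisfies cos H_s = −tan φ tan δ = 0.0182, giving H_s = 88.96°.

89.0°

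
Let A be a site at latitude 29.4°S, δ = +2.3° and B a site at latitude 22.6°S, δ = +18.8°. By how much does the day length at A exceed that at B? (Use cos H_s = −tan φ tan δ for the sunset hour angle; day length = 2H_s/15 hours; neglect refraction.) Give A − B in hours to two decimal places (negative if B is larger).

A: H_s = arccos(−tan -29.4° · tan 2.3°) = 88.70°, so 2H_s/15 = 11.8267 h.
B: H_s = arccos(−tan -22.6° · tan 18.8°) = 81.85°, so 2H_s/15 = 10.9133 h.
A − B = 11.8267 − 10.9133 = 0.9134 h.

+0.91 h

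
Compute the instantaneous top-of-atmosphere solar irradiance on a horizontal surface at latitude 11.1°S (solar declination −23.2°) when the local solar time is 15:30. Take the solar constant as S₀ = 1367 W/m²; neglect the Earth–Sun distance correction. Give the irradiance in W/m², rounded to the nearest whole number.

854 W/m²

Hour angle H = 15° × (15.5 − 12) = 52.50°.
With φ = -11.1°, δ = -23.2°, H = 52.50°: sin φ sin δ = 0.0758, cos φ cos δ cos H = 0.5491, so cos θ_z = 0.6249.
Top-of-atmosphere irradiance = S₀ cos θ_z = 1367 × 0.6249 = 854.24 W/m².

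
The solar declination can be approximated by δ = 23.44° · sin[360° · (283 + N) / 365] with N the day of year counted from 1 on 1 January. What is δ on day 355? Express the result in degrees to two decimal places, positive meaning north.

360 × (283 + 355) / 365 = 629.260°; sin(629.260°) = -0.9999.
δ = 23.44 × -0.9999 = -23.438° ≈ -23.44°.

-23.44°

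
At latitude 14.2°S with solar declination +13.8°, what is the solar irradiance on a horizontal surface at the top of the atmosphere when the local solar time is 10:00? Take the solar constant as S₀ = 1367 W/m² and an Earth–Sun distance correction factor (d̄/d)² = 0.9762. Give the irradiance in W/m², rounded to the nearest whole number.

1010 W/m²

Hour angle H = 15° × (10 − 12) = -30.00°.
cos θ_z = sin(-14.2°) sin(13.8°) + cos(-14.2°) cos(13.8°) cos(-30.00°) = -0.0585 + 0.8153 = 0.7568.
Top-of-atmosphere irradiance = S₀ (d̄/d)² cos θ_z = 1367 × 0.9762 × 0.7568 = 1009.92 W/m².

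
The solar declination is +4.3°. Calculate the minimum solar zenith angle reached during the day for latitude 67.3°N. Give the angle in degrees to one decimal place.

63.0°

At local solar noon the hour angle is zero, so the zenith angle is |φ − δ| = |67.3° − (4.3°)| = 63.0°.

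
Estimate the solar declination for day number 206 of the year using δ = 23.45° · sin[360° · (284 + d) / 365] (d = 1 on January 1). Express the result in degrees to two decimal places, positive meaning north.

360 × (284 + 206) / 365 = 483.288°; sin(483.288°) = 0.8359.
δ = 23.45 × 0.8359 = 19.602° ≈ +19.60°.

+19.60°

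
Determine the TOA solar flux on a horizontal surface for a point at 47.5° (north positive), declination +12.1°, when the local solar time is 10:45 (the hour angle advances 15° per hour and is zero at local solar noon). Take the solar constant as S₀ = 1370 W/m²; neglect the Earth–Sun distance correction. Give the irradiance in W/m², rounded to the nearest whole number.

Hour angle H = 15° × (10.75 − 12) = -18.75°.
With φ = 47.5°, δ = 12.1°, H = -18.75°: sin φ sin δ = 0.1545, cos φ cos δ cos H = 0.6255, so cos θ_z = 0.7800.
Top-of-atmosphere irradiance = S₀ cos θ_z = 1370 × 0.7800 = 1068.60 W/m².

1069 W/m²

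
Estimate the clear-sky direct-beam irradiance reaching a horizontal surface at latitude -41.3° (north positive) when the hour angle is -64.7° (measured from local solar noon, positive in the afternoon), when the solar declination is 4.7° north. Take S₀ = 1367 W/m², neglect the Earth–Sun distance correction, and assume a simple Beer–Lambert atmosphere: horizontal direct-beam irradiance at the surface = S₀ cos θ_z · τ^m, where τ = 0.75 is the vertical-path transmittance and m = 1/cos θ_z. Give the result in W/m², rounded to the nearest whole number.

123 W/m²

cos θ_z = sin φ sin δ + cos φ cos δ cos H = (-0.6600)(0.0819) + (0.7513)(0.9966)(0.4274) = 0.2660.
Air mass m = 1/cos θ_z = 1/0.2660 = 3.759; τ^m = 0.75^3.759 = 0.3391.
Surface direct beam = 1367 × 0.2660 × 0.3391 = 123.30 W/m².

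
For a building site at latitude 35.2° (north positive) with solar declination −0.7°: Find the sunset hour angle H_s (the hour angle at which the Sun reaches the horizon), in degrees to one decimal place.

89.5°

−tan φ tan δ = −(0.7054)(-0.0122) = 0.0086; H_s = arccos(0.0086) = 89.51°.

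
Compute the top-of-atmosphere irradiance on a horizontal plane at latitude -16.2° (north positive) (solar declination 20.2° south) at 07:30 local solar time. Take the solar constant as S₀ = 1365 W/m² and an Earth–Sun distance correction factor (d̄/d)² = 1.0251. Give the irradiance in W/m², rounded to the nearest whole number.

617 W/m²

Hour angle H = 15° × (7.5 − 12) = -67.50°.
cos θ_z = sin(-16.2°) sin(-20.2°) + cos(-16.2°) cos(-20.2°) cos(-67.50°) = 0.0963 + 0.3449 = 0.4412.
Top-of-atmosphere irradiance = S₀ (d̄/d)² cos θ_z = 1365 × 1.0251 × 0.4412 = 617.35 W/m².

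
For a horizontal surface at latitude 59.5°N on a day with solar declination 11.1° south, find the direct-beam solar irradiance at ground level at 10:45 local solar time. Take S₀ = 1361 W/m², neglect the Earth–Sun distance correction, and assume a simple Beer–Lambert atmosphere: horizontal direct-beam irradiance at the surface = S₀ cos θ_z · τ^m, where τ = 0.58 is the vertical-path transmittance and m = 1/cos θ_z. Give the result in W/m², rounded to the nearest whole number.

70 W/m²

Hour angle H = 15° × (10.75 − 12) = -18.75°.
With φ = 59.5°, δ = -11.1°, H = -18.75°: sin φ sin δ = -0.1659, cos φ cos δ cos H = 0.4716, so cos θ_z = 0.3057.
Air mass m = 1/cos θ_z = 1/0.3057 = 3.271; τ^m = 0.58^3.271 = 0.1683.
Surface direct beam = 1361 × 0.3057 × 0.1683 = 70.02 W/m².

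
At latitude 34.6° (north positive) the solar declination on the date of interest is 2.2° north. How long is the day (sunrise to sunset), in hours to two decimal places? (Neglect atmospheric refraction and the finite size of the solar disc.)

12.20 hours

cos H_s = −tan(34.6°) · tan(2.2°) = -0.0265, so H_s = arccos(-0.0265) = 91.52°.
Day length = 2 H_s / 15° h⁻¹ = 183.04° / 15 = 12.203 h.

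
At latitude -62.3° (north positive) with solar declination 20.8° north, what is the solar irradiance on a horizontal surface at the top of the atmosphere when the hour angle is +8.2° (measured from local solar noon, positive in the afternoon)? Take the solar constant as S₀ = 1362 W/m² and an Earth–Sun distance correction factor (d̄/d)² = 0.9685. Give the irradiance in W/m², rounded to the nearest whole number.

With φ = -62.3°, δ = 20.8°, H = 8.20°: sin φ sin δ = -0.3144, cos φ cos δ cos H = 0.4301, so cos θ_z = 0.1157.
Top-of-atmosphere irradiance = S₀ (d̄/d)² cos θ_z = 1362 × 0.9685 × 0.1157 = 152.62 W/m².

153 W/m²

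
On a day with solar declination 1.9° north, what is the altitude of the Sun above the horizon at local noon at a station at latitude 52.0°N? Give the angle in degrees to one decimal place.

39.9°

At local solar noon the hour angle is zero, so the elevation is 90° − |φ − δ| = 90° − |52.0° − (1.9°)| = 90° − 50.1° = 39.9°.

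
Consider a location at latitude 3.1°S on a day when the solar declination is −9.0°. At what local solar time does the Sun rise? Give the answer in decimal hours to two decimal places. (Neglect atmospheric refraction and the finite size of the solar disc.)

5.97 h

The sunset hour angle satisfies cos H_s = −tan φ tan δ = -0.0086, giving H_s = 90.49°.
Sunrise is at 12 − H_s/15 = 12 − 6.033 = 5.967 h local solar time.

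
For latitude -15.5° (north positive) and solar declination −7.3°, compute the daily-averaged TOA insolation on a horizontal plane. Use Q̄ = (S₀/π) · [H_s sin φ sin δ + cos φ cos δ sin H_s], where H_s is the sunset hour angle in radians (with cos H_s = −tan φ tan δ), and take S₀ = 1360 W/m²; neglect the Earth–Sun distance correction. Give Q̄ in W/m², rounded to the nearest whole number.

437 W/m²

The sunset hour angle satisfies cos H_s = −tan φ tan δ = -0.0355, giving H_s = 92.03°. In radians, H_s = 1.6062.
H_s sin φ sin δ = 1.6062 × -0.2672 × -0.1271 = 0.0545.
cos φ cos δ sin H_s = 0.9636 × 0.9919 × 0.9994 = 0.9552.
Q̄ = (1360/π) × (0.0545 + 0.9552) = 432.90 × 1.0097 = 437.10 W/m².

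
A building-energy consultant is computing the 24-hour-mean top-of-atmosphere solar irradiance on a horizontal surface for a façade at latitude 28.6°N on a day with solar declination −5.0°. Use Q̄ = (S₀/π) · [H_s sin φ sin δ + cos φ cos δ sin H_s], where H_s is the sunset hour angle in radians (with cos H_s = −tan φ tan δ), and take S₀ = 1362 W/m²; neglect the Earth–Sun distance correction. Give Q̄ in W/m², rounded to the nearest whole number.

351 W/m²

−tan φ tan δ = −(0.5452)(-0.0875) = 0.0477; H_s = arccos(0.0477) = 87.27°. In radians, H_s = 1.5231.
H_s sin φ sin δ = 1.5231 × 0.4787 × -0.0872 = -0.0636.
cos φ cos δ sin H_s = 0.8780 × 0.9962 × 0.9989 = 0.8737.
Q̄ = (1362/π) × (-0.0636 + 0.8737) = 433.54 × 0.8101 = 351.21 W/m².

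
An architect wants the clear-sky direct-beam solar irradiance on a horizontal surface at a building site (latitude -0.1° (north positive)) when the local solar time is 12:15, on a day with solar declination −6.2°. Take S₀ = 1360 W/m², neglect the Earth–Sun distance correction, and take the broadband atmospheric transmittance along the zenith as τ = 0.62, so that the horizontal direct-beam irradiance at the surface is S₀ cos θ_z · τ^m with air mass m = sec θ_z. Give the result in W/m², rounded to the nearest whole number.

833 W/m²

Hour angle H = 15° × (12.25 − 12) = 3.75°.
With φ = -0.1°, δ = -6.2°, H = 3.75°: sin φ sin δ = 0.0002, cos φ cos δ cos H = 0.9920, so cos θ_z = 0.9922.
Air mass m = 1/cos θ_z = 1/0.9922 = 1.008; τ^m = 0.62^1.008 = 0.6176.
Surface direct beam = 1360 × 0.9922 × 0.6176 = 833.38 W/m².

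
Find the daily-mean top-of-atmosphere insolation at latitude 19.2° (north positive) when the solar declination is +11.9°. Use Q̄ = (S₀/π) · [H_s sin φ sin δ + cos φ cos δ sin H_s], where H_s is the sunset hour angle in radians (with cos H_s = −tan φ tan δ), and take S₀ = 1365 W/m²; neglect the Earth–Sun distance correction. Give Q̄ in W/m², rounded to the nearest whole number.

The sunset hour angle satisfies cos H_s = −tan φ tan δ = -0.0734, giving H_s = 94.21°. In radians, H_s = 1.6443.
H_s sin φ sin δ = 1.6443 × 0.3289 × 0.2062 = 0.1115.
cos φ cos δ sin H_s = 0.9444 × 0.9785 × 0.9973 = 0.9216.
Q̄ = (1365/π) × (0.1115 + 0.9216) = 434.49 × 1.0331 = 448.87 W/m².

449 W/m²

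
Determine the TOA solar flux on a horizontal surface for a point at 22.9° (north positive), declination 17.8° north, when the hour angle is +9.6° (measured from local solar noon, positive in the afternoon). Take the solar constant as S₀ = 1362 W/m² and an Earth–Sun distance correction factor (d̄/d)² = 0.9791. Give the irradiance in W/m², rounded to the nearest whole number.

1312 W/m²

With φ = 22.9°, δ = 17.8°, H = 9.60°: sin φ sin δ = 0.1190, cos φ cos δ cos H = 0.8648, so cos θ_z = 0.9838.
Top-of-atmosphere irradiance = S₀ (d̄/d)² cos θ_z = 1362 × 0.9791 × 0.9838 = 1311.93 W/m².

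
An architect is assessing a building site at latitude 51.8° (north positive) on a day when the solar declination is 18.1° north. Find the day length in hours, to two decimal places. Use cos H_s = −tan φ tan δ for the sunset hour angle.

15.27 hours

The sunset hour angle satisfies cos H_s = −tan φ tan δ = -0.4154, giving H_s = 114.54°.
Day length = 2 H_s / 15° h⁻¹ = 229.08° / 15 = 15.272 h.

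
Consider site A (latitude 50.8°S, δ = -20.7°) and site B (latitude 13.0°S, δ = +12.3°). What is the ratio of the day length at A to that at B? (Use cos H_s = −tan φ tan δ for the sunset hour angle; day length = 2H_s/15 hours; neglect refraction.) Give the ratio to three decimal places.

1.350

A: H_s = arccos(−tan -50.8° · tan -20.7°) = 117.60°, so 2H_s/15 = 15.6800 h.
B: H_s = arccos(−tan -13.0° · tan 12.3°) = 87.11°, so 2H_s/15 = 11.6147 h.
Ratio A/B = 15.6800 / 11.6147 = 1.3500.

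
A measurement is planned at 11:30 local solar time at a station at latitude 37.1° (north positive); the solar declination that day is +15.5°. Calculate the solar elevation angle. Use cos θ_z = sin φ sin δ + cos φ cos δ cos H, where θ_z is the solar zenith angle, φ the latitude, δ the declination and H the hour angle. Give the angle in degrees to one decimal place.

67.4°

Hour angle H = 15° × (11.5 − 12) = -7.50°.
With φ = 37.1°, δ = 15.5°, H = -7.50°: sin φ sin δ = 0.1612, cos φ cos δ cos H = 0.7620, so cos θ_z = 0.9232.
θ_z = arccos(0.9232) = 22.60°, so the elevation is 90° − 22.60° = 67.40°.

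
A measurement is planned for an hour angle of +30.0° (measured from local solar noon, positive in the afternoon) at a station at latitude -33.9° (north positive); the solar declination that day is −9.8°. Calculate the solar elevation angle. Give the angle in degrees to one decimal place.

53.4°

cos θ_z = sin φ sin δ + cos φ cos δ cos H = (-0.5577)(-0.1702) + (0.8300)(0.9854)(0.8660) = 0.8032.
θ_z = arccos(0.8032) = 36.56°, so the elevation is 90° − 36.56° = 53.44°.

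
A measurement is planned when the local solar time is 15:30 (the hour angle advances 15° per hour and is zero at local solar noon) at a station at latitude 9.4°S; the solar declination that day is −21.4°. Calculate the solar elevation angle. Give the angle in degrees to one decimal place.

Hour angle H = 15° × (15.5 − 12) = 52.50°.
With φ = -9.4°, δ = -21.4°, H = 52.50°: sin φ sin δ = 0.0596, cos φ cos δ cos H = 0.5592, so cos θ_z = 0.6188.
θ_z = arccos(0.6188) = 51.77°, so the elevation is 90° − 51.77° = 38.23°.

38.2°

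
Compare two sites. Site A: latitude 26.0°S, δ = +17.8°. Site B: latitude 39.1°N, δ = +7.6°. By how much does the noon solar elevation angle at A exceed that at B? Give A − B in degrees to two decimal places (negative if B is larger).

-12.30°

A: 90° − |-26.0 − (17.8)| = 46.20°.
B: 90° − |39.1 − (7.6)| = 58.50°.
A − B = 46.20 − 58.50 = -12.30°.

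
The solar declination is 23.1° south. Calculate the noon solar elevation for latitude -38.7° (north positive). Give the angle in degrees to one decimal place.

74.4°

At local solar noon the hour angle is zero, so the elevation is 90° − |φ − δ| = 90° − |-38.7° − (-23.1°)| = 90° − 15.6° = 74.4°.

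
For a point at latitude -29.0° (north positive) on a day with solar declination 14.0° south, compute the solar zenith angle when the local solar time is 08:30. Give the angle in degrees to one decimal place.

Hour angle H = 15° × (8.5 − 12) = -52.50°.
cos θ_z = sin φ sin δ + cos φ cos δ cos H = (-0.4848)(-0.2419) + (0.8746)(0.9703)(0.6088) = 0.6339.
θ_z = arccos(0.6339) = 50.66°.

50.7°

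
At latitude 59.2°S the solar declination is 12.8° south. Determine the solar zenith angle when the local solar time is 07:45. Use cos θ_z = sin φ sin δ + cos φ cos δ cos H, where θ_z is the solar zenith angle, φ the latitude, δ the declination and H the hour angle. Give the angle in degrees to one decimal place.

65.7°

Hour angle H = 15° × (7.75 − 12) = -63.75°.
cos θ_z = sin(-59.2°) sin(-12.8°) + cos(-59.2°) cos(-12.8°) cos(-63.75°) = 0.1903 + 0.2208 = 0.4111.
θ_z = arccos(0.4111) = 65.73°.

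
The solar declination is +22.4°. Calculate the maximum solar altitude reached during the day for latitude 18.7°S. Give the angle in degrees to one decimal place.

48.9°

At local solar noon the hour angle is zero, so the elevation is 90° − |φ − δ| = 90° − |-18.7° − (22.4°)| = 90° − 41.1° = 48.9°.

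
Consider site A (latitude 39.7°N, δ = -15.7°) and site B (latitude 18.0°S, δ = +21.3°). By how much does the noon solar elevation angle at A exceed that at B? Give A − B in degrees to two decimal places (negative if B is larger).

A: 90° − |39.7 − (-15.7)| = 34.60°.
B: 90° − |-18.0 − (21.3)| = 50.70°.
A − B = 34.60 − 50.70 = -16.10°.

-16.10°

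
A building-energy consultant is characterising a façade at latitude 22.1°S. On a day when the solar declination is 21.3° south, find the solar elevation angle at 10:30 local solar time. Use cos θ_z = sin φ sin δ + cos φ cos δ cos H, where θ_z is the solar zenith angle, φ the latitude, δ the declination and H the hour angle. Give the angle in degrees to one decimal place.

69.1°

Hour angle H = 15° × (10.5 − 12) = -22.50°.
With φ = -22.1°, δ = -21.3°, H = -22.50°: sin φ sin δ = 0.1367, cos φ cos δ cos H = 0.7975, so cos θ_z = 0.9342.
θ_z = arccos(0.9342) = 20.90°, so the elevation is 90° − 20.90° = 69.10°.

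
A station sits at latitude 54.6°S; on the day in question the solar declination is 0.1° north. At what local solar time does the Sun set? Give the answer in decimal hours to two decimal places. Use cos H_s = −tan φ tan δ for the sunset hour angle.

17.99 h

The sunset hour angle satisfies cos H_s = −tan φ tan δ = 0.0025, giving H_s = 89.86°.
Sunset is at 12 + H_s/15 = 12 + 5.991 = 17.991 h local solar time.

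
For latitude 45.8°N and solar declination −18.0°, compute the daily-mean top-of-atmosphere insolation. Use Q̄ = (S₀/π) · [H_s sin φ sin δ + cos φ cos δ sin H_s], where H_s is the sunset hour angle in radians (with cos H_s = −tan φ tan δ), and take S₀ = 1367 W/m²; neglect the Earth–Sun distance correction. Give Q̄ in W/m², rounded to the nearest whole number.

153 W/m²

cos H_s = −tan(45.8°) · tan(-18.0°) = 0.3341, so H_s = arccos(0.3341) = 70.48°. In radians, H_s = 1.2301.
H_s sin φ sin δ = 1.2301 × 0.7169 × -0.3090 = -0.2725.
cos φ cos δ sin H_s = 0.6972 × 0.9511 × 0.9425 = 0.6250.
Q̄ = (1367/π) × (-0.2725 + 0.6250) = 435.13 × 0.3525 = 153.38 W/m².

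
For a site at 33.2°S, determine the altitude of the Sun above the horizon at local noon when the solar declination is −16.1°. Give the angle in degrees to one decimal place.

72.9°

At local solar noon the hour angle is zero, so the elevation is 90° − |φ − δ| = 90° − |-33.2° − (-16.1°)| = 90° − 17.1° = 72.9°.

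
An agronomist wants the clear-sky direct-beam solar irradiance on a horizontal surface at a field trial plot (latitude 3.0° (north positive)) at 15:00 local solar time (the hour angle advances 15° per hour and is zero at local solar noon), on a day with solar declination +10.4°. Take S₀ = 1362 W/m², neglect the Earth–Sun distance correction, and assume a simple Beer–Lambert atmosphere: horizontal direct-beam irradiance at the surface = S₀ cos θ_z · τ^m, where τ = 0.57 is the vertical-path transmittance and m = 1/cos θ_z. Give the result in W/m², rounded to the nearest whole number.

431 W/m²

Hour angle H = 15° × (15 − 12) = 45.00°.
With φ = 3.0°, δ = 10.4°, H = 45.00°: sin φ sin δ = 0.0094, cos φ cos δ cos H = 0.6945, so cos θ_z = 0.7039.
Air mass m = 1/cos θ_z = 1/0.7039 = 1.421; τ^m = 0.57^1.421 = 0.4499.
Surface direct beam = 1362 × 0.7039 × 0.4499 = 431.32 W/m².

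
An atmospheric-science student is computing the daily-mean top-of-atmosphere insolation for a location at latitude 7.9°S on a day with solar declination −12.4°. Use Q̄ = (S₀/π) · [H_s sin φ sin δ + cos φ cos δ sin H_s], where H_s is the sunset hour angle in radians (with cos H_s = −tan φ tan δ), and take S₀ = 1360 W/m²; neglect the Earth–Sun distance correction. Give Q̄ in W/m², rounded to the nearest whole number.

The sunset hour angle satisfies cos H_s = −tan φ tan δ = -0.0305, giving H_s = 91.75°. In radians, H_s = 1.6013.
H_s sin φ sin δ = 1.6013 × -0.1374 × -0.2147 = 0.0472.
cos φ cos δ sin H_s = 0.9905 × 0.9767 × 0.9995 = 0.9669.
Q̄ = (1360/π) × (0.0472 + 0.9669) = 432.90 × 1.0141 = 439.00 W/m².

439 W/m²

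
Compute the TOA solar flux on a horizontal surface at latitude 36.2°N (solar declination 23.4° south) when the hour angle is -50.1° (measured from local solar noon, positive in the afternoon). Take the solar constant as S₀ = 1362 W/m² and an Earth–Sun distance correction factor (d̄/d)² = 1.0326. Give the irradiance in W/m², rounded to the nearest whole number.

cos θ_z = sin(36.2°) sin(-23.4°) + cos(36.2°) cos(-23.4°) cos(-50.10°) = -0.2346 + 0.4751 = 0.2405.
Top-of-atmosphere irradiance = S₀ (d̄/d)² cos θ_z = 1362 × 1.0326 × 0.2405 = 338.24 W/m².

338 W/m²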